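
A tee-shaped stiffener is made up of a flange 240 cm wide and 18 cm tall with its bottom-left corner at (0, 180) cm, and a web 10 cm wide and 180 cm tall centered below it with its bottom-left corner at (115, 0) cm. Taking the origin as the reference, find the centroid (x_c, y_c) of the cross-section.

x_c = 120.00 cm, y_c = 159.88 cm

web: A = 10 × 180 = 1800.00, centroid at (120.00, 90.00).
flange: A = 240 × 18 = 4320.00, centroid at (120.00, 189.00).
ΣA = 6120.00 cm², ΣAx_c = 734400.00 cm³, ΣAy_c = 978480.00 cm³.
x_c = 734400.00/6120.00 = 120.00 cm; y_c = 978480.00/6120.00 = 159.88 cm.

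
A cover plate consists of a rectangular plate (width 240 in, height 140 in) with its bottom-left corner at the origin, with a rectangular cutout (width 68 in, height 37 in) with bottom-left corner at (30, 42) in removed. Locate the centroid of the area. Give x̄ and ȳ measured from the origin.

Part | A | x̄ᵢ | ȳᵢ | A·x̄ᵢ | A·ȳᵢ
plate | 33600.00 | 120.00 | 70.00 | 4032000.00 | 2352000.00
hole | -2516.00 | 64.00 | 60.50 | -161024.00 | -152218.00
Σ | 31084.00 |  |  | 3870976.00 | 2199782.00
x̄ = 3870976.00 / 31084.00 = 124.53 in
ȳ = 2199782.00 / 31084.00 = 70.77 in

x̄ = 124.53 in, ȳ = 70.77 in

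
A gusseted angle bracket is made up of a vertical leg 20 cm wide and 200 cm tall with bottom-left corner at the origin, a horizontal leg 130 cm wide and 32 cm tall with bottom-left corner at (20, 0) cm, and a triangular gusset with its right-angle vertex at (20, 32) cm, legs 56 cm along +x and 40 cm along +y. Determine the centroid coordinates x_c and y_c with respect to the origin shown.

vertical leg: A = 20 × 200 = 4000.00, centroid at (10.00, 100.00).
horizontal leg: A = 130 × 32 = 4160.00, centroid at (85.00, 16.00).
gusset: A = ½·56·40 = 1120.00, centroid at (38.67, 45.33).
ΣA = 9280.00 cm², ΣAx_c = 436906.67 cm³, ΣAy_c = 517333.33 cm³.
x_c = 436906.67/9280.00 = 47.08 cm; y_c = 517333.33/9280.00 = 55.75 cm.

x_c = 47.08 cm, y_c = 55.75 cm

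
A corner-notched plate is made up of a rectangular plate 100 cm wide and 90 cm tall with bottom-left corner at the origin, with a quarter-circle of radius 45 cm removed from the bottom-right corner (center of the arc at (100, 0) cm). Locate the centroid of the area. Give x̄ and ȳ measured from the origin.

x̄ = 43.37 cm, ȳ = 50.56 cm

plate: A = 100 × 90 = 9000.00, centroid at (50.00, 45.00).
removed quarter-circle: A = −¼π·45² = -1590.43, centroid at (80.90, 19.10).
ΣA = 7409.57 cm², ΣAx̄ = 321331.87 cm³, ΣAȳ = 374625.00 cm³.
x̄ = 321331.87/7409.57 = 43.37 cm; ȳ = 374625.00/7409.57 = 50.56 cm.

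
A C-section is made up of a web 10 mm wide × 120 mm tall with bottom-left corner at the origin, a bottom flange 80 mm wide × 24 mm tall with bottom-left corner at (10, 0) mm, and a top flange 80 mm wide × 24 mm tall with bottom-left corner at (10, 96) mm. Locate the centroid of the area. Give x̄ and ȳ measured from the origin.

web: A = 10 × 120 = 1200.00, centroid at (5.00, 60.00).
bottom flange: A = 80 × 24 = 1920.00, centroid at (50.00, 12.00).
top flange: A = 80 × 24 = 1920.00, centroid at (50.00, 108.00).
ΣA = 5040.00 mm²
ΣAx̄ = (1200.00)(5.00) + (1920.00)(50.00) + (1920.00)(50.00) = 198000.00 mm³
ΣAȳ = (1200.00)(60.00) + (1920.00)(12.00) + (1920.00)(108.00) = 302400.00 mm³
x̄ = 198000.00 / 5040.00 = 39.29 mm
ȳ = 302400.00 / 5040.00 = 60.00 mm

x̄ = 39.29 mm, ȳ = 60.00 mm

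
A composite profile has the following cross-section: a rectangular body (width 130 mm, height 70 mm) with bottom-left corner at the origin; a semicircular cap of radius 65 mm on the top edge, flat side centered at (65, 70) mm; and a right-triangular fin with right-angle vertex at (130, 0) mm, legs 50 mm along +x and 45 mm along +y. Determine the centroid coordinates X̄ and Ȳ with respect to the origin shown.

rectangular body: A = 130 × 70 = 9100.00, centroid at (65.00, 35.00).
semicircular top: A = ½π·65² = 6636.61, centroid at (65.00, 97.59).
triangular fin: A = ½·50·45 = 1125.00, centroid at (146.67, 15.00).
ΣA = 16861.61 mm², ΣAX̄ = 1187879.94 mm³, ΣAȲ = 983021.35 mm³.
X̄ = 1187879.94/16861.61 = 70.45 mm; Ȳ = 983021.35/16861.61 = 58.30 mm.

X̄ = 70.45 mm, Ȳ = 58.30 mm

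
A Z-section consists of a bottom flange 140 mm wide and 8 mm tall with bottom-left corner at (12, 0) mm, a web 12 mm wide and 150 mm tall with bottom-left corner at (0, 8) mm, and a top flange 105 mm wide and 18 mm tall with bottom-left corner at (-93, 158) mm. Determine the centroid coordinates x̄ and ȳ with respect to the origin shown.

bottom flange: A = 140 × 8 = 1120.00, centroid at (82.00, 4.00).
web: A = 12 × 150 = 1800.00, centroid at (6.00, 83.00).
top flange: A = 105 × 18 = 1890.00, centroid at (-40.50, 167.00).
ΣA = 4810.00 mm², ΣAx̄ = 26095.00 mm³, ΣAȳ = 469510.00 mm³.
x̄ = 26095.00/4810.00 = 5.43 mm; ȳ = 469510.00/4810.00 = 97.61 mm.

x̄ = 5.43 mm, ȳ = 97.61 mm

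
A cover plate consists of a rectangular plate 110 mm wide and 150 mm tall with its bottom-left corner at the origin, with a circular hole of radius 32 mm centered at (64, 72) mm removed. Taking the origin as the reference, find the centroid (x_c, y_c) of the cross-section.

x_c = 52.82 mm, y_c = 75.73 mm

plate: A = 110 × 150 = 16500.00, centroid at (55.00, 75.00).
hole: A = −π·32² = -3216.99, centroid at (64.00, 72.00).
ΣA = 13283.01 mm²
ΣAx_c = (16500.00)(55.00) + (-3216.99)(64.00) = 701612.58 mm³
ΣAy_c = (16500.00)(75.00) + (-3216.99)(72.00) = 1005876.66 mm³
x_c = 701612.58 / 13283.01 = 52.82 mm
y_c = 1005876.66 / 13283.01 = 75.73 mm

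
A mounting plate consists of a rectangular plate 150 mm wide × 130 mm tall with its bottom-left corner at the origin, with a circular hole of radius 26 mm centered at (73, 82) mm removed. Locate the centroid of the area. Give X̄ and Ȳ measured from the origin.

Part | A | x̄ᵢ | ȳᵢ | A·x̄ᵢ | A·ȳᵢ
plate | 19500.00 | 75.00 | 65.00 | 1462500.00 | 1267500.00
hole | -2123.72 | 73.00 | 82.00 | -155031.31 | -174144.76
Σ | 17376.28 |  |  | 1307468.69 | 1093355.24
X̄ = 1307468.69 / 17376.28 = 75.24 mm
Ȳ = 1093355.24 / 17376.28 = 62.92 mm

X̄ = 75.24 mm, Ȳ = 62.92 mm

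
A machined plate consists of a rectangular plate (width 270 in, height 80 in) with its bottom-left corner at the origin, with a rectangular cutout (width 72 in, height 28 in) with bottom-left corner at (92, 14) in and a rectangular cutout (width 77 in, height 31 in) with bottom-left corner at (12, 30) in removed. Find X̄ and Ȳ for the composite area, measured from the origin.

plate: A = 270 × 80 = 21600.00, centroid at (135.00, 40.00).
hole 1: A = −(72 × 28) = -2016.00, centroid at (128.00, 28.00).
hole 2: A = −(77 × 31) = -2387.00, centroid at (50.50, 45.50).
ΣA = 17197.00 in²
ΣAX̄ = (21600.00)(135.00) + (-2016.00)(128.00) + (-2387.00)(50.50) = 2537408.50 in³
ΣAȲ = (21600.00)(40.00) + (-2016.00)(28.00) + (-2387.00)(45.50) = 698943.50 in³
X̄ = 2537408.50 / 17197.00 = 147.55 in
Ȳ = 698943.50 / 17197.00 = 40.64 in

X̄ = 147.55 in, Ȳ = 40.64 in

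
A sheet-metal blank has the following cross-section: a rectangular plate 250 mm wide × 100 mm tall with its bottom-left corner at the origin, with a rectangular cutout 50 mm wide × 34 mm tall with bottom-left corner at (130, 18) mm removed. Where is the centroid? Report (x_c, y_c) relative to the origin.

plate: A = 250 × 100 = 25000.00, centroid at (125.00, 50.00).
hole: A = −(50 × 34) = -1700.00, centroid at (155.00, 35.00).
ΣA = 23300.00 mm², ΣAx_c = 2861500.00 mm³, ΣAy_c = 1190500.00 mm³.
x_c = 2861500.00/23300.00 = 122.81 mm; y_c = 1190500.00/23300.00 = 51.09 mm.

x_c = 122.81 mm, y_c = 51.09 mm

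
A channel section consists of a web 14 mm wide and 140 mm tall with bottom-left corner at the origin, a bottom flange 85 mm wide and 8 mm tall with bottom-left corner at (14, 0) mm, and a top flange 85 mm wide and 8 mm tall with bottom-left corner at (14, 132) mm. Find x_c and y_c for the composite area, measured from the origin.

x_c = 27.28 mm, y_c = 70.00 mm

Part | A | x̄ᵢ | ȳᵢ | A·x̄ᵢ | A·ȳᵢ
web | 1960.00 | 7.00 | 70.00 | 13720.00 | 137200.00
bottom flange | 680.00 | 56.50 | 4.00 | 38420.00 | 2720.00
top flange | 680.00 | 56.50 | 136.00 | 38420.00 | 92480.00
Σ | 3320.00 |  |  | 90560.00 | 232400.00
x_c = 90560.00 / 3320.00 = 27.28 mm
y_c = 232400.00 / 3320.00 = 70.00 mm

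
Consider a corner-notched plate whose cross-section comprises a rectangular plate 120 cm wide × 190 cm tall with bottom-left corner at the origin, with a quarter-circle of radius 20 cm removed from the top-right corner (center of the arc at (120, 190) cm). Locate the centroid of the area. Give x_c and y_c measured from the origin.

x_c = 59.28 cm, y_c = 93.79 cm

plate: A = 120 × 190 = 22800.00, centroid at (60.00, 95.00).
removed quarter-circle: A = −¼π·20² = -314.16, centroid at (111.51, 181.51).
ΣA = 22485.84 cm², ΣAx_c = 1332967.55 cm³, ΣAy_c = 2108976.41 cm³.
x_c = 1332967.55/22485.84 = 59.28 cm; y_c = 2108976.41/22485.84 = 93.79 cm.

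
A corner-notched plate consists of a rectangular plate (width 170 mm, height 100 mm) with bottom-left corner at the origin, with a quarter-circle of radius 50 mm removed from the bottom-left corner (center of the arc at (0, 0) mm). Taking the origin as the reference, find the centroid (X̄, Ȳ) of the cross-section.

plate: A = 170 × 100 = 17000.00, centroid at (85.00, 50.00).
removed quarter-circle: A = −¼π·50² = -1963.50, centroid at (21.22, 21.22).
ΣA = 15036.50 mm²
ΣAX̄ = (17000.00)(85.00) + (-1963.50)(21.22) = 1403333.33 mm³
ΣAȲ = (17000.00)(50.00) + (-1963.50)(21.22) = 808333.33 mm³
X̄ = 1403333.33 / 15036.50 = 93.33 mm
Ȳ = 808333.33 / 15036.50 = 53.76 mm

X̄ = 93.33 mm, Ȳ = 53.76 mm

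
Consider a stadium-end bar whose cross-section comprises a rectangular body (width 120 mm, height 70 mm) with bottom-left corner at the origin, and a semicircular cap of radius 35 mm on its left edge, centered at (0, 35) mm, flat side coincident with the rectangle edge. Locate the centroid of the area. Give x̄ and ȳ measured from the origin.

Part | A | x̄ᵢ | ȳᵢ | A·x̄ᵢ | A·ȳᵢ
rectangular body | 8400.00 | 60.00 | 35.00 | 504000.00 | 294000.00
semicircular end | 1924.23 | -14.85 | 35.00 | -28583.33 | 67347.89
Σ | 10324.23 |  |  | 475416.67 | 361347.89
x̄ = 475416.67 / 10324.23 = 46.05 mm
ȳ = 361347.89 / 10324.23 = 35.00 mm

x̄ = 46.05 mm, ȳ = 35.00 mm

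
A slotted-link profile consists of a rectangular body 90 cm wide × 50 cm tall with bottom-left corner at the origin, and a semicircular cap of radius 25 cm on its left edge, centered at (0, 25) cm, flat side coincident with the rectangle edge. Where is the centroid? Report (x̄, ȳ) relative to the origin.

rectangular body: A = 90 × 50 = 4500.00, centroid at (45.00, 25.00).
semicircular end: A = ½π·25² = 981.75, centroid at (-10.61, 25.00).
ΣA = 5481.75 cm²
ΣAx̄ = (4500.00)(45.00) + (981.75)(-10.61) = 192083.33 cm³
ΣAȳ = (4500.00)(25.00) + (981.75)(25.00) = 137043.69 cm³
x̄ = 192083.33 / 5481.75 = 35.04 cm
ȳ = 137043.69 / 5481.75 = 25.00 cm

x̄ = 35.04 cm, ȳ = 25.00 cm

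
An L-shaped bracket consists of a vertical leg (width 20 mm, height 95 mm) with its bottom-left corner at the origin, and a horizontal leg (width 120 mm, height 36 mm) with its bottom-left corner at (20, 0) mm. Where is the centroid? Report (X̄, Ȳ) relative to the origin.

X̄ = 58.62 mm, Ȳ = 27.01 mm

vertical leg: A = 20 × 95 = 1900.00, centroid at (10.00, 47.50).
horizontal leg: A = 120 × 36 = 4320.00, centroid at (80.00, 18.00).
ΣA = 6220.00 mm², ΣAX̄ = 364600.00 mm³, ΣAȲ = 168010.00 mm³.
X̄ = 364600.00/6220.00 = 58.62 mm; Ȳ = 168010.00/6220.00 = 27.01 mm.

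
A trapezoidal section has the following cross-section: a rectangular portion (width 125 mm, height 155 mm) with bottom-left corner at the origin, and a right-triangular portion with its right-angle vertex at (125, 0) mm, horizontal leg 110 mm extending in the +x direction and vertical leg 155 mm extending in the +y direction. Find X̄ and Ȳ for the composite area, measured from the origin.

rectangular portion: A = 125 × 155 = 19375.00, centroid at (62.50, 77.50).
triangular portion: A = ½·110·155 = 8525.00, centroid at (161.67, 51.67).
ΣA = 27900.00 mm², ΣAX̄ = 2589145.83 mm³, ΣAȲ = 1942020.83 mm³.
X̄ = 2589145.83/27900.00 = 92.80 mm; Ȳ = 1942020.83/27900.00 = 69.61 mm.

X̄ = 92.80 mm, Ȳ = 69.61 mm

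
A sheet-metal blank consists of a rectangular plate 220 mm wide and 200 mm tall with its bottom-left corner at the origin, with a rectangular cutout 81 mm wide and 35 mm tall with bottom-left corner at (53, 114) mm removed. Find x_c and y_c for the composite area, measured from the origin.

plate: A = 220 × 200 = 44000.00, centroid at (110.00, 100.00).
hole: A = −(81 × 35) = -2835.00, centroid at (93.50, 131.50).
ΣA = 41165.00 mm²
ΣAx_c = (44000.00)(110.00) + (-2835.00)(93.50) = 4574927.50 mm³
ΣAy_c = (44000.00)(100.00) + (-2835.00)(131.50) = 4027197.50 mm³
x_c = 4574927.50 / 41165.00 = 111.14 mm
y_c = 4027197.50 / 41165.00 = 97.83 mm

x_c = 111.14 mm, y_c = 97.83 mm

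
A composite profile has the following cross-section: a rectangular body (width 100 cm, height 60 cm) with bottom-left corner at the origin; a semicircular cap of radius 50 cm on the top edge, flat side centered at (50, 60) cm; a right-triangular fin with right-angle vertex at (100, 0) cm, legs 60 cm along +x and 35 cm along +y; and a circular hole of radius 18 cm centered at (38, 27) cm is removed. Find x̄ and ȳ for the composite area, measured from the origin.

rectangular body: A = 100 × 60 = 6000.00, centroid at (50.00, 30.00).
semicircular top: A = ½π·50² = 3926.99, centroid at (50.00, 81.22).
triangular fin: A = ½·60·35 = 1050.00, centroid at (120.00, 11.67).
hole: A = −π·18² = -1017.88, centroid at (38.00, 27.00).
ΣA = 9959.11 cm², ΣAx̄ = 583670.25 cm³, ΣAȳ = 483720.13 cm³.
x̄ = 583670.25/9959.11 = 58.61 cm; ȳ = 483720.13/9959.11 = 48.57 cm.

x̄ = 58.61 cm, ȳ = 48.57 cm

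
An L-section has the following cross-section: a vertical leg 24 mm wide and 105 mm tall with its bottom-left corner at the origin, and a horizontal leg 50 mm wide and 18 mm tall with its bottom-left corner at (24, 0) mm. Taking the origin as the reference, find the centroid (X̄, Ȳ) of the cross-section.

X̄ = 21.74 mm, Ȳ = 41.05 mm

vertical leg: A = 24 × 105 = 2520.00, centroid at (12.00, 52.50).
horizontal leg: A = 50 × 18 = 900.00, centroid at (49.00, 9.00).
ΣA = 3420.00 mm², ΣAX̄ = 74340.00 mm³, ΣAȲ = 140400.00 mm³.
X̄ = 74340.00/3420.00 = 21.74 mm; Ȳ = 140400.00/3420.00 = 41.05 mm.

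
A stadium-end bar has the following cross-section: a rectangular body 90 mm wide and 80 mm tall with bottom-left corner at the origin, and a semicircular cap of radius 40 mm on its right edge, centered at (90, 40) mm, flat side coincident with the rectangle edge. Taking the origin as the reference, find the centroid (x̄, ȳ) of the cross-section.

rectangular body: A = 90 × 80 = 7200.00, centroid at (45.00, 40.00).
semicircular end: A = ½π·40² = 2513.27, centroid at (106.98, 40.00).
ΣA = 9713.27 mm²
ΣAx̄ = (7200.00)(45.00) + (2513.27)(106.98) = 592861.34 mm³
ΣAȳ = (7200.00)(40.00) + (2513.27)(40.00) = 388530.96 mm³
x̄ = 592861.34 / 9713.27 = 61.04 mm
ȳ = 388530.96 / 9713.27 = 40.00 mm

x̄ = 61.04 mm, ȳ = 40.00 mm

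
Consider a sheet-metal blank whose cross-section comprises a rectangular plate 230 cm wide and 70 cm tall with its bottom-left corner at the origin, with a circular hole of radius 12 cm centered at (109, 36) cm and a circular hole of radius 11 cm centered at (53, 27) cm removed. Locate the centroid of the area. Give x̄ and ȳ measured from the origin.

plate: A = 230 × 70 = 16100.00, centroid at (115.00, 35.00).
hole 1: A = −π·12² = -452.39, centroid at (109.00, 36.00).
hole 2: A = −π·11² = -380.13, centroid at (53.00, 27.00).
ΣA = 15267.48 cm²
ΣAx̄ = (16100.00)(115.00) + (-452.39)(109.00) + (-380.13)(53.00) = 1782042.53 cm³
ΣAȳ = (16100.00)(35.00) + (-452.39)(36.00) + (-380.13)(27.00) = 536950.40 cm³
x̄ = 1782042.53 / 15267.48 = 116.72 cm
ȳ = 536950.40 / 15267.48 = 35.17 cm

x̄ = 116.72 cm, ȳ = 35.17 cm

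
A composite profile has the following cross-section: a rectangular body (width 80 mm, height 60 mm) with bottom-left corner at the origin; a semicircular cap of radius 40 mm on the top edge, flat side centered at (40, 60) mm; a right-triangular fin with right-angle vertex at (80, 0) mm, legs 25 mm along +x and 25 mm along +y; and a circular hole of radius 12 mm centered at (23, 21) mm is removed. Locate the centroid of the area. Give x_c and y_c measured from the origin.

x_c = 43.18 mm, y_c = 46.08 mm

rectangular body: A = 80 × 60 = 4800.00, centroid at (40.00, 30.00).
semicircular top: A = ½π·40² = 2513.27, centroid at (40.00, 76.98).
triangular fin: A = ½·25·25 = 312.50, centroid at (88.33, 8.33).
hole: A = −π·12² = -452.39, centroid at (23.00, 21.00).
ΣA = 7173.38 mm²
ΣAx_c = (4800.00)(40.00) + (2513.27)(40.00) + (312.50)(88.33) + (-452.39)(23.00) = 309730.18 mm³
ΣAy_c = (4800.00)(30.00) + (2513.27)(76.98) + (312.50)(8.33) + (-452.39)(21.00) = 330567.10 mm³
x_c = 309730.18 / 7173.38 = 43.18 mm
y_c = 330567.10 / 7173.38 = 46.08 mm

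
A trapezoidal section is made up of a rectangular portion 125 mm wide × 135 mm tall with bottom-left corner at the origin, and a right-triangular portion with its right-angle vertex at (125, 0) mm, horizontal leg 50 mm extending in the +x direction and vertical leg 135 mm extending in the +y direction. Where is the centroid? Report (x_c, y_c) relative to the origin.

x_c = 75.69 mm, y_c = 63.75 mm

rectangular portion: A = 125 × 135 = 16875.00, centroid at (62.50, 67.50).
triangular portion: A = ½·50·135 = 3375.00, centroid at (141.67, 45.00).
ΣA = 20250.00 mm²
ΣAx_c = (16875.00)(62.50) + (3375.00)(141.67) = 1532812.50 mm³
ΣAy_c = (16875.00)(67.50) + (3375.00)(45.00) = 1290937.50 mm³
x_c = 1532812.50 / 20250.00 = 75.69 mm
y_c = 1290937.50 / 20250.00 = 63.75 mm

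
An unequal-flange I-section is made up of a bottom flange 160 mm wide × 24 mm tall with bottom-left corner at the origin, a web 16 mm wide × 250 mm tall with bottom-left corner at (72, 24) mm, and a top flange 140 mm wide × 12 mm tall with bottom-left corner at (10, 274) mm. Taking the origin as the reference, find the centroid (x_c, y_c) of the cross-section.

x_c = 80.00 mm, y_c = 116.86 mm

Part | A | x̄ᵢ | ȳᵢ | A·x̄ᵢ | A·ȳᵢ
bottom flange | 3840.00 | 80.00 | 12.00 | 307200.00 | 46080.00
web | 4000.00 | 80.00 | 149.00 | 320000.00 | 596000.00
top flange | 1680.00 | 80.00 | 280.00 | 134400.00 | 470400.00
Σ | 9520.00 |  |  | 761600.00 | 1112480.00
x_c = 761600.00 / 9520.00 = 80.00 mm
y_c = 1112480.00 / 9520.00 = 116.86 mm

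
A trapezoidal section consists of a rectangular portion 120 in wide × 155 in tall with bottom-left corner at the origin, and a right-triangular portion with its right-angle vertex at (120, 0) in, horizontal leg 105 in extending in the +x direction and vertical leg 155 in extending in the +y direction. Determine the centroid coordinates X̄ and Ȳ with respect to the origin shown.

rectangular portion: A = 120 × 155 = 18600.00, centroid at (60.00, 77.50).
triangular portion: A = ½·105·155 = 8137.50, centroid at (155.00, 51.67).
ΣA = 26737.50 in²
ΣAX̄ = (18600.00)(60.00) + (8137.50)(155.00) = 2377312.50 in³
ΣAȲ = (18600.00)(77.50) + (8137.50)(51.67) = 1861937.50 in³
X̄ = 2377312.50 / 26737.50 = 88.91 in
Ȳ = 1861937.50 / 26737.50 = 69.64 in

X̄ = 88.91 in, Ȳ = 69.64 in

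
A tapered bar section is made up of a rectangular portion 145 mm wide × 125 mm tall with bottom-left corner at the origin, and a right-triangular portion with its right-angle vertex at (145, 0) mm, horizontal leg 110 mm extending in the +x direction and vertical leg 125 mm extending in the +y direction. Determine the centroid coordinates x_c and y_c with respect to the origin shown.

x_c = 102.52 mm, y_c = 56.77 mm

rectangular portion: A = 145 × 125 = 18125.00, centroid at (72.50, 62.50).
triangular portion: A = ½·110·125 = 6875.00, centroid at (181.67, 41.67).
ΣA = 25000.00 mm²
ΣAx_c = (18125.00)(72.50) + (6875.00)(181.67) = 2563020.83 mm³
ΣAy_c = (18125.00)(62.50) + (6875.00)(41.67) = 1419270.83 mm³
x_c = 2563020.83 / 25000.00 = 102.52 mm
y_c = 1419270.83 / 25000.00 = 56.77 mm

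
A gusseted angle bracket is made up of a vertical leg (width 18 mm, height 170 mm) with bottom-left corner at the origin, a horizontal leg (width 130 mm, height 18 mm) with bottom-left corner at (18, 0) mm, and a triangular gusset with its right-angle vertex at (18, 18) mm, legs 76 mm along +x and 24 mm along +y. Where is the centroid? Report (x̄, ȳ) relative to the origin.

x̄ = 41.39 mm, ȳ = 48.30 mm

Part | A | x̄ᵢ | ȳᵢ | A·x̄ᵢ | A·ȳᵢ
vertical leg | 3060.00 | 9.00 | 85.00 | 27540.00 | 260100.00
horizontal leg | 2340.00 | 83.00 | 9.00 | 194220.00 | 21060.00
gusset | 912.00 | 43.33 | 26.00 | 39520.00 | 23712.00
Σ | 6312.00 |  |  | 261280.00 | 304872.00
x̄ = 261280.00 / 6312.00 = 41.39 mm
ȳ = 304872.00 / 6312.00 = 48.30 mm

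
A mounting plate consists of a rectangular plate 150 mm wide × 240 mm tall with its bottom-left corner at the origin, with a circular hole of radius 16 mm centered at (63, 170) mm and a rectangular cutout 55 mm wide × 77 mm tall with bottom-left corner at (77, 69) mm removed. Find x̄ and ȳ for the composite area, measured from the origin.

plate: A = 150 × 240 = 36000.00, centroid at (75.00, 120.00).
hole 1: A = −π·16² = -804.25, centroid at (63.00, 170.00).
hole 2: A = −(55 × 77) = -4235.00, centroid at (104.50, 107.50).
ΣA = 30960.75 mm², ΣAx̄ = 2206774.89 mm³, ΣAȳ = 3728015.39 mm³.
x̄ = 2206774.89/30960.75 = 71.28 mm; ȳ = 3728015.39/30960.75 = 120.41 mm.

x̄ = 71.28 mm, ȳ = 120.41 mm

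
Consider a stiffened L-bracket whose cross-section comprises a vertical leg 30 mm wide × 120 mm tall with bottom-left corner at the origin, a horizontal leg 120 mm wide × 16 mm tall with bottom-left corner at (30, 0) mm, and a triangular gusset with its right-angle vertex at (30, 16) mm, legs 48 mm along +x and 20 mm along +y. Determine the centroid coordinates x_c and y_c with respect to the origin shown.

x_c = 41.48 mm, y_c = 40.37 mm

vertical leg: A = 30 × 120 = 3600.00, centroid at (15.00, 60.00).
horizontal leg: A = 120 × 16 = 1920.00, centroid at (90.00, 8.00).
gusset: A = ½·48·20 = 480.00, centroid at (46.00, 22.67).
ΣA = 6000.00 mm²
ΣAx_c = (3600.00)(15.00) + (1920.00)(90.00) + (480.00)(46.00) = 248880.00 mm³
ΣAy_c = (3600.00)(60.00) + (1920.00)(8.00) + (480.00)(22.67) = 242240.00 mm³
x_c = 248880.00 / 6000.00 = 41.48 mm
y_c = 242240.00 / 6000.00 = 40.37 mm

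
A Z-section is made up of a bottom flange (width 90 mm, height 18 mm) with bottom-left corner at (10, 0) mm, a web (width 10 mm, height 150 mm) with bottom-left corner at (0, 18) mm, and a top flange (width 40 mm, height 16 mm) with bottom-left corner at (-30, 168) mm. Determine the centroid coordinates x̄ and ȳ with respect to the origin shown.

x̄ = 23.99 mm, ȳ = 70.94 mm

bottom flange: A = 90 × 18 = 1620.00, centroid at (55.00, 9.00).
web: A = 10 × 150 = 1500.00, centroid at (5.00, 93.00).
top flange: A = 40 × 16 = 640.00, centroid at (-10.00, 176.00).
ΣA = 3760.00 mm²
ΣAx̄ = (1620.00)(55.00) + (1500.00)(5.00) + (640.00)(-10.00) = 90200.00 mm³
ΣAȳ = (1620.00)(9.00) + (1500.00)(93.00) + (640.00)(176.00) = 266720.00 mm³
x̄ = 90200.00 / 3760.00 = 23.99 mm
ȳ = 266720.00 / 3760.00 = 70.94 mm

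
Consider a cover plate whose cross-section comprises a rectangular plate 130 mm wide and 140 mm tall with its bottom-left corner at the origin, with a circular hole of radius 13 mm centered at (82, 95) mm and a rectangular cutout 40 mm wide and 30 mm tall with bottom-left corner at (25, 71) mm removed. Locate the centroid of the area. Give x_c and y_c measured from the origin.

x_c = 65.91 mm, y_c = 68.03 mm

plate: A = 130 × 140 = 18200.00, centroid at (65.00, 70.00).
hole 1: A = −π·13² = -530.93, centroid at (82.00, 95.00).
hole 2: A = −(40 × 30) = -1200.00, centroid at (45.00, 86.00).
ΣA = 16469.07 mm²
ΣAx_c = (18200.00)(65.00) + (-530.93)(82.00) + (-1200.00)(45.00) = 1085463.81 mm³
ΣAy_c = (18200.00)(70.00) + (-530.93)(95.00) + (-1200.00)(86.00) = 1120361.73 mm³
x_c = 1085463.81 / 16469.07 = 65.91 mm
y_c = 1120361.73 / 16469.07 = 68.03 mm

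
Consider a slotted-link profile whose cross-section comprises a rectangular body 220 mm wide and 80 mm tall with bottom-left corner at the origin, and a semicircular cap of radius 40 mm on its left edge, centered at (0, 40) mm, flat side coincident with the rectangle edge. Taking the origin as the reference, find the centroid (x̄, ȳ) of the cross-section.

rectangular body: A = 220 × 80 = 17600.00, centroid at (110.00, 40.00).
semicircular end: A = ½π·40² = 2513.27, centroid at (-16.98, 40.00).
ΣA = 20113.27 mm²
ΣAx̄ = (17600.00)(110.00) + (2513.27)(-16.98) = 1893333.33 mm³
ΣAȳ = (17600.00)(40.00) + (2513.27)(40.00) = 804530.96 mm³
x̄ = 1893333.33 / 20113.27 = 94.13 mm
ȳ = 804530.96 / 20113.27 = 40.00 mm

x̄ = 94.13 mm, ȳ = 40.00 mm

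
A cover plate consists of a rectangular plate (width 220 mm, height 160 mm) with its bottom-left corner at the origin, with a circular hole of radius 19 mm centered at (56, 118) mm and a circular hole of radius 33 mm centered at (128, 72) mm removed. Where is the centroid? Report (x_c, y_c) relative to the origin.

x_c = 109.99 mm, y_c = 79.49 mm

plate: A = 220 × 160 = 35200.00, centroid at (110.00, 80.00).
hole 1: A = −π·19² = -1134.11, centroid at (56.00, 118.00).
hole 2: A = −π·33² = -3421.19, centroid at (128.00, 72.00).
ΣA = 30644.69 mm², ΣAx_c = 3370576.68 mm³, ΣAy_c = 2435848.44 mm³.
x_c = 3370576.68/30644.69 = 109.99 mm; y_c = 2435848.44/30644.69 = 79.49 mm.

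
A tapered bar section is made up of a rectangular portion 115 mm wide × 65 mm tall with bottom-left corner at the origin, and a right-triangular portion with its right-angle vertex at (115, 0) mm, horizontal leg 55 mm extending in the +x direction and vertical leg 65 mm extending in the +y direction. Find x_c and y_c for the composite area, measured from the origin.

Part | A | x̄ᵢ | ȳᵢ | A·x̄ᵢ | A·ȳᵢ
rectangular portion | 7475.00 | 57.50 | 32.50 | 429812.50 | 242937.50
triangular portion | 1787.50 | 133.33 | 21.67 | 238333.33 | 38729.17
Σ | 9262.50 |  |  | 668145.83 | 281666.67
x_c = 668145.83 / 9262.50 = 72.13 mm
y_c = 281666.67 / 9262.50 = 30.41 mm

x_c = 72.13 mm, y_c = 30.41 mm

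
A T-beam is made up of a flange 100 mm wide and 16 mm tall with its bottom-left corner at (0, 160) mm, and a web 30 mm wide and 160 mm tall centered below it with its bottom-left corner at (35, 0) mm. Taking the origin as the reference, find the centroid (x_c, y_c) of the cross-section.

x_c = 50.00 mm, y_c = 102.00 mm

Part | A | x̄ᵢ | ȳᵢ | A·x̄ᵢ | A·ȳᵢ
web | 4800.00 | 50.00 | 80.00 | 240000.00 | 384000.00
flange | 1600.00 | 50.00 | 168.00 | 80000.00 | 268800.00
Σ | 6400.00 |  |  | 320000.00 | 652800.00
x_c = 320000.00 / 6400.00 = 50.00 mm
y_c = 652800.00 / 6400.00 = 102.00 mm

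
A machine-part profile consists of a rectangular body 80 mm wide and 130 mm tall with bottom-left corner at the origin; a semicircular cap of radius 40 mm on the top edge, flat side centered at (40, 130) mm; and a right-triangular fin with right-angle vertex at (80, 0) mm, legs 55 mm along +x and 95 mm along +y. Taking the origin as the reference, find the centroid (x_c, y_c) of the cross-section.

rectangular body: A = 80 × 130 = 10400.00, centroid at (40.00, 65.00).
semicircular top: A = ½π·40² = 2513.27, centroid at (40.00, 146.98).
triangular fin: A = ½·55·95 = 2612.50, centroid at (98.33, 31.67).
ΣA = 15525.77 mm², ΣAx_c = 773426.80 mm³, ΣAy_c = 1128121.47 mm³.
x_c = 773426.80/15525.77 = 49.82 mm; y_c = 1128121.47/15525.77 = 72.66 mm.

x_c = 49.82 mm, y_c = 72.66 mm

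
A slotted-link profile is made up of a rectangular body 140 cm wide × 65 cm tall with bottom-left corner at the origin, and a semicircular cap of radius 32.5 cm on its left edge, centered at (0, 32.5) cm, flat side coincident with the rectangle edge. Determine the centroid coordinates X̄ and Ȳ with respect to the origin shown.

X̄ = 57.08 cm, Ȳ = 32.50 cm

Part | A | x̄ᵢ | ȳᵢ | A·x̄ᵢ | A·ȳᵢ
rectangular body | 9100.00 | 70.00 | 32.50 | 637000.00 | 295750.00
semicircular end | 1659.15 | -13.79 | 32.50 | -22885.42 | 53922.49
Σ | 10759.15 |  |  | 614114.58 | 349672.49
X̄ = 614114.58 / 10759.15 = 57.08 cm
Ȳ = 349672.49 / 10759.15 = 32.50 cm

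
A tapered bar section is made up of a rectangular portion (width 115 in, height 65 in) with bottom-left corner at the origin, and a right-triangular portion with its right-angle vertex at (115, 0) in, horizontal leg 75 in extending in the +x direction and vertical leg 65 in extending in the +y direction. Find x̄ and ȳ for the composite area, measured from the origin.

Part | A | x̄ᵢ | ȳᵢ | A·x̄ᵢ | A·ȳᵢ
rectangular portion | 7475.00 | 57.50 | 32.50 | 429812.50 | 242937.50
triangular portion | 2437.50 | 140.00 | 21.67 | 341250.00 | 52812.50
Σ | 9912.50 |  |  | 771062.50 | 295750.00
x̄ = 771062.50 / 9912.50 = 77.79 in
ȳ = 295750.00 / 9912.50 = 29.84 in

x̄ = 77.79 in, ȳ = 29.84 in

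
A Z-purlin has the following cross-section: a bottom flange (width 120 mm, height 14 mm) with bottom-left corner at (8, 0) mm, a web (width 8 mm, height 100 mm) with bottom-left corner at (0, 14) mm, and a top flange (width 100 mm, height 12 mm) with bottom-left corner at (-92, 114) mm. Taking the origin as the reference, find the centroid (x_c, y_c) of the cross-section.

x_c = 18.22 mm, y_c = 56.24 mm

bottom flange: A = 120 × 14 = 1680.00, centroid at (68.00, 7.00).
web: A = 8 × 100 = 800.00, centroid at (4.00, 64.00).
top flange: A = 100 × 12 = 1200.00, centroid at (-42.00, 120.00).
ΣA = 3680.00 mm², ΣAx_c = 67040.00 mm³, ΣAy_c = 206960.00 mm³.
x_c = 67040.00/3680.00 = 18.22 mm; y_c = 206960.00/3680.00 = 56.24 mm.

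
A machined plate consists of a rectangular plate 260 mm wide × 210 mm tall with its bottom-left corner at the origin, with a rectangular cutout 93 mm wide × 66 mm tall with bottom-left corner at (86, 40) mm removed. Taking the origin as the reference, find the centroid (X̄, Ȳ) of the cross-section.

X̄ = 129.68 mm, Ȳ = 109.05 mm

plate: A = 260 × 210 = 54600.00, centroid at (130.00, 105.00).
hole: A = −(93 × 66) = -6138.00, centroid at (132.50, 73.00).
ΣA = 48462.00 mm², ΣAX̄ = 6284715.00 mm³, ΣAȲ = 5284926.00 mm³.
X̄ = 6284715.00/48462.00 = 129.68 mm; Ȳ = 5284926.00/48462.00 = 109.05 mm.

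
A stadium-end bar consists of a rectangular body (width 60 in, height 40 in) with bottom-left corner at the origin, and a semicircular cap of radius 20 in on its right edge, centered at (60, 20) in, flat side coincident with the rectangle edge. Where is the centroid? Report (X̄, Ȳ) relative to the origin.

rectangular body: A = 60 × 40 = 2400.00, centroid at (30.00, 20.00).
semicircular end: A = ½π·20² = 628.32, centroid at (68.49, 20.00).
ΣA = 3028.32 in²
ΣAX̄ = (2400.00)(30.00) + (628.32)(68.49) = 115032.45 in³
ΣAȲ = (2400.00)(20.00) + (628.32)(20.00) = 60566.37 in³
X̄ = 115032.45 / 3028.32 = 37.99 in
Ȳ = 60566.37 / 3028.32 = 20.00 in

X̄ = 37.99 in, Ȳ = 20.00 in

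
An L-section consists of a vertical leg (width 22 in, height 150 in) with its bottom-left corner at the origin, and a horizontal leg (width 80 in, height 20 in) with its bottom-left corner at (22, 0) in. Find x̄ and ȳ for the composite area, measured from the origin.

vertical leg: A = 22 × 150 = 3300.00, centroid at (11.00, 75.00).
horizontal leg: A = 80 × 20 = 1600.00, centroid at (62.00, 10.00).
ΣA = 4900.00 in²
ΣAx̄ = (3300.00)(11.00) + (1600.00)(62.00) = 135500.00 in³
ΣAȳ = (3300.00)(75.00) + (1600.00)(10.00) = 263500.00 in³
x̄ = 135500.00 / 4900.00 = 27.65 in
ȳ = 263500.00 / 4900.00 = 53.78 in

x̄ = 27.65 in, ȳ = 53.78 in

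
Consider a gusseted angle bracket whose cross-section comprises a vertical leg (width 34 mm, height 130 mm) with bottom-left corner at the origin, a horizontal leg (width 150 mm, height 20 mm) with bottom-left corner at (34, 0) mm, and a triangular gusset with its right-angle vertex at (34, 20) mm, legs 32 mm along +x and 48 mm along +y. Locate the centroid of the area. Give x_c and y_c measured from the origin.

vertical leg: A = 34 × 130 = 4420.00, centroid at (17.00, 65.00).
horizontal leg: A = 150 × 20 = 3000.00, centroid at (109.00, 10.00).
gusset: A = ½·32·48 = 768.00, centroid at (44.67, 36.00).
ΣA = 8188.00 mm²
ΣAx_c = (4420.00)(17.00) + (3000.00)(109.00) + (768.00)(44.67) = 436444.00 mm³
ΣAy_c = (4420.00)(65.00) + (3000.00)(10.00) + (768.00)(36.00) = 344948.00 mm³
x_c = 436444.00 / 8188.00 = 53.30 mm
y_c = 344948.00 / 8188.00 = 42.13 mm

x_c = 53.30 mm, y_c = 42.13 mm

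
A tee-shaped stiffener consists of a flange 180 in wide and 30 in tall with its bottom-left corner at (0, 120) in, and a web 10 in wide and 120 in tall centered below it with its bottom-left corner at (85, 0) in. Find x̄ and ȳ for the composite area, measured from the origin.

x̄ = 90.00 in, ȳ = 121.36 in

Part | A | x̄ᵢ | ȳᵢ | A·x̄ᵢ | A·ȳᵢ
web | 1200.00 | 90.00 | 60.00 | 108000.00 | 72000.00
flange | 5400.00 | 90.00 | 135.00 | 486000.00 | 729000.00
Σ | 6600.00 |  |  | 594000.00 | 801000.00
x̄ = 594000.00 / 6600.00 = 90.00 in
ȳ = 801000.00 / 6600.00 = 121.36 in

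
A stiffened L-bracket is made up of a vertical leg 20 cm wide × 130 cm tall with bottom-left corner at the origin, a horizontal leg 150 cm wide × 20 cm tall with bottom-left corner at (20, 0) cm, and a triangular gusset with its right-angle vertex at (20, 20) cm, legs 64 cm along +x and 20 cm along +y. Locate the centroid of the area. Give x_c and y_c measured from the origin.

vertical leg: A = 20 × 130 = 2600.00, centroid at (10.00, 65.00).
horizontal leg: A = 150 × 20 = 3000.00, centroid at (95.00, 10.00).
gusset: A = ½·64·20 = 640.00, centroid at (41.33, 26.67).
ΣA = 6240.00 cm²
ΣAx_c = (2600.00)(10.00) + (3000.00)(95.00) + (640.00)(41.33) = 337453.33 cm³
ΣAy_c = (2600.00)(65.00) + (3000.00)(10.00) + (640.00)(26.67) = 216066.67 cm³
x_c = 337453.33 / 6240.00 = 54.08 cm
y_c = 216066.67 / 6240.00 = 34.63 cm

x_c = 54.08 cm, y_c = 34.63 cm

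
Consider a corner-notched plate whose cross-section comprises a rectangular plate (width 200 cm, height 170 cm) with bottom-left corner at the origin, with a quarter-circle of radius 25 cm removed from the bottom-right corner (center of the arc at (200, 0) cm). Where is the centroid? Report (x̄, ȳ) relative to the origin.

plate: A = 200 × 170 = 34000.00, centroid at (100.00, 85.00).
removed quarter-circle: A = −¼π·25² = -490.87, centroid at (189.39, 10.61).
ΣA = 33509.13 cm²
ΣAx̄ = (34000.00)(100.00) + (-490.87)(189.39) = 3307033.56 cm³
ΣAȳ = (34000.00)(85.00) + (-490.87)(10.61) = 2884791.67 cm³
x̄ = 3307033.56 / 33509.13 = 98.69 cm
ȳ = 2884791.67 / 33509.13 = 86.09 cm

x̄ = 98.69 cm, ȳ = 86.09 cm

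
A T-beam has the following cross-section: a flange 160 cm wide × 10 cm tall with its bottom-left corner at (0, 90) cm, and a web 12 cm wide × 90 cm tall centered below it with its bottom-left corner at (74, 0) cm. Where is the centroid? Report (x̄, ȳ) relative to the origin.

x̄ = 80.00 cm, ȳ = 74.85 cm

web: A = 12 × 90 = 1080.00, centroid at (80.00, 45.00).
flange: A = 160 × 10 = 1600.00, centroid at (80.00, 95.00).
ΣA = 2680.00 cm², ΣAx̄ = 214400.00 cm³, ΣAȳ = 200600.00 cm³.
x̄ = 214400.00/2680.00 = 80.00 cm; ȳ = 200600.00/2680.00 = 74.85 cm.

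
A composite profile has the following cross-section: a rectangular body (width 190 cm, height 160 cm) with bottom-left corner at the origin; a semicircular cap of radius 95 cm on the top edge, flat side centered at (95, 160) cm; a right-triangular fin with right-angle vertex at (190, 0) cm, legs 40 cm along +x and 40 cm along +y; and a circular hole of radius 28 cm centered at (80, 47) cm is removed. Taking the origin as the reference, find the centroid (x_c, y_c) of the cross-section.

x_c = 97.88 cm, y_c = 120.40 cm

Part | A | x̄ᵢ | ȳᵢ | A·x̄ᵢ | A·ȳᵢ
rectangular body | 30400.00 | 95.00 | 80.00 | 2888000.00 | 2432000.00
semicircular top | 14176.44 | 95.00 | 200.32 | 1346761.50 | 2839813.23
triangular fin | 800.00 | 203.33 | 13.33 | 162666.67 | 10666.67
hole | -2463.01 | 80.00 | 47.00 | -197040.69 | -115761.41
Σ | 42913.43 |  |  | 4200387.48 | 5166718.49
x_c = 4200387.48 / 42913.43 = 97.88 cm
y_c = 5166718.49 / 42913.43 = 120.40 cm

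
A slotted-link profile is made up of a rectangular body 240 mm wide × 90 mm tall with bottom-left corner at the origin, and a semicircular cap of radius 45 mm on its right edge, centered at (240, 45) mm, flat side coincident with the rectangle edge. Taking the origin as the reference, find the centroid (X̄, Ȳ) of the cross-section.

X̄ = 137.85 mm, Ȳ = 45.00 mm

Part | A | x̄ᵢ | ȳᵢ | A·x̄ᵢ | A·ȳᵢ
rectangular body | 21600.00 | 120.00 | 45.00 | 2592000.00 | 972000.00
semicircular end | 3180.86 | 259.10 | 45.00 | 824157.01 | 143138.82
Σ | 24780.86 |  |  | 3416157.01 | 1115138.82
X̄ = 3416157.01 / 24780.86 = 137.85 mm
Ȳ = 1115138.82 / 24780.86 = 45.00 mm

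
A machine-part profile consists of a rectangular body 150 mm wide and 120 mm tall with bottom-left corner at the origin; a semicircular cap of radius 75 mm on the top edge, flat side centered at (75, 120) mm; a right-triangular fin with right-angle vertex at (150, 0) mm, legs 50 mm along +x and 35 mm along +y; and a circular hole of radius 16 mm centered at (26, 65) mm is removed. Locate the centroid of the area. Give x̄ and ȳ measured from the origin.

Part | A | x̄ᵢ | ȳᵢ | A·x̄ᵢ | A·ȳᵢ
rectangular body | 18000.00 | 75.00 | 60.00 | 1350000.00 | 1080000.00
semicircular top | 8835.73 | 75.00 | 151.83 | 662679.70 | 1341537.52
triangular fin | 875.00 | 166.67 | 11.67 | 145833.33 | 10208.33
hole | -804.25 | 26.00 | 65.00 | -20910.44 | -52276.10
Σ | 26906.48 |  |  | 2137602.59 | 2379469.75
x̄ = 2137602.59 / 26906.48 = 79.45 mm
ȳ = 2379469.75 / 26906.48 = 88.43 mm

x̄ = 79.45 mm, ȳ = 88.43 mm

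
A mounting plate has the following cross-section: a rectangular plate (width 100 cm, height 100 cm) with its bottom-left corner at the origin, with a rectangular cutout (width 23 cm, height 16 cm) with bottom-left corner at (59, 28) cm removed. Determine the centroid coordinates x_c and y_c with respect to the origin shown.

Part | A | x̄ᵢ | ȳᵢ | A·x̄ᵢ | A·ȳᵢ
plate | 10000.00 | 50.00 | 50.00 | 500000.00 | 500000.00
hole | -368.00 | 70.50 | 36.00 | -25944.00 | -13248.00
Σ | 9632.00 |  |  | 474056.00 | 486752.00
x_c = 474056.00 / 9632.00 = 49.22 cm
y_c = 486752.00 / 9632.00 = 50.53 cm

x_c = 49.22 cm, y_c = 50.53 cm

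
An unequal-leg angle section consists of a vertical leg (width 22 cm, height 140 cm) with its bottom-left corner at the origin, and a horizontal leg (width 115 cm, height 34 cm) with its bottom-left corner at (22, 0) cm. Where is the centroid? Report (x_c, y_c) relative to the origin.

vertical leg: A = 22 × 140 = 3080.00, centroid at (11.00, 70.00).
horizontal leg: A = 115 × 34 = 3910.00, centroid at (79.50, 17.00).
ΣA = 6990.00 cm², ΣAx_c = 344725.00 cm³, ΣAy_c = 282070.00 cm³.
x_c = 344725.00/6990.00 = 49.32 cm; y_c = 282070.00/6990.00 = 40.35 cm.

x_c = 49.32 cm, y_c = 40.35 cm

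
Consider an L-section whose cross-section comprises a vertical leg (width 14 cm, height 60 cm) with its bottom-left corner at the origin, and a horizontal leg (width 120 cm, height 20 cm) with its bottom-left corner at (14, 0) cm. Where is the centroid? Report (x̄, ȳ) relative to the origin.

x̄ = 56.63 cm, ȳ = 15.19 cm

vertical leg: A = 14 × 60 = 840.00, centroid at (7.00, 30.00).
horizontal leg: A = 120 × 20 = 2400.00, centroid at (74.00, 10.00).
ΣA = 3240.00 cm², ΣAx̄ = 183480.00 cm³, ΣAȳ = 49200.00 cm³.
x̄ = 183480.00/3240.00 = 56.63 cm; ȳ = 49200.00/3240.00 = 15.19 cm.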